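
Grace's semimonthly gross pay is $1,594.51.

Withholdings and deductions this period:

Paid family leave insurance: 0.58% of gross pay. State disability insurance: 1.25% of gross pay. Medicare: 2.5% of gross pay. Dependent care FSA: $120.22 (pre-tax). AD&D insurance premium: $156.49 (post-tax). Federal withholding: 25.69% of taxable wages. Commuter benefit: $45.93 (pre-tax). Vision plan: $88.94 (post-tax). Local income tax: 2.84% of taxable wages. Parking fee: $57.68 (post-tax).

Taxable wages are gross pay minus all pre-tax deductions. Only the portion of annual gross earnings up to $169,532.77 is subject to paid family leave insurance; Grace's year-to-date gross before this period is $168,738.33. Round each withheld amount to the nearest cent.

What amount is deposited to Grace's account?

Commuter benefit: $45.93
Dependent care FSA: $120.22
Pre-tax total = $45.93 + $120.22 = $166.15
Taxable wages = $1,594.51 − $166.15 = $1,428.36
Local income tax: $1,428.36 × 0.0284 = $40.57
Federal withholding: $1,428.36 × 0.2569 = $366.95
Medicare: $1,594.51 × 0.025 = $39.86
State disability insurance: $1,594.51 × 0.0125 = $19.93
Paid family leave insurance: only $169,532.77 − $168,738.33 = $794.44 of this check is subject → $794.44 × 0.0058 = $4.61
AD&D insurance premium: $156.49
Vision plan: $88.94
Parking fee: $57.68
Total deductions = $45.93 + $120.22 + $40.57 + $366.95 + $39.86 + $19.93 + $4.61 + $156.49 + $88.94 + $57.68 = $941.18
Net pay = $1,594.51 − $941.18 = $653.33

$653.33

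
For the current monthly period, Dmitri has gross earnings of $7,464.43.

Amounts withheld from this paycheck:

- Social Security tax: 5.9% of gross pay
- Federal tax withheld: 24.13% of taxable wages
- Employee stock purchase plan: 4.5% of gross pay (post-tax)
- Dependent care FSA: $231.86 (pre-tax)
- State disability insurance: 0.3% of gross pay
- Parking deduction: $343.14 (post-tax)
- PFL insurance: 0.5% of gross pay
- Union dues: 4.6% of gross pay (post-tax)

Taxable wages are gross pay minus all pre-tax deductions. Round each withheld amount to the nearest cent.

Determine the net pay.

Dependent care FSA: $231.86
Taxable wages = $7,464.43 − $231.86 = $7,232.57
Federal tax withheld: $7,232.57 × 0.2413 = $1,745.22
Social Security tax: $7,464.43 × 0.059 = $440.40
State disability insurance: $7,464.43 × 0.003 = $22.39
PFL insurance: $7,464.43 × 0.005 = $37.32
Union dues: $7,464.43 × 0.046 = $343.36
Parking deduction: $343.14
Employee stock purchase plan: $7,464.43 × 0.045 = $335.90
Total deductions = $231.86 + $1,745.22 + $440.40 + $22.39 + $37.32 + $343.36 + $343.14 + $335.90 = $3,499.59
Net pay = $7,464.43 − $3,499.59 = $3,964.84

$3,964.84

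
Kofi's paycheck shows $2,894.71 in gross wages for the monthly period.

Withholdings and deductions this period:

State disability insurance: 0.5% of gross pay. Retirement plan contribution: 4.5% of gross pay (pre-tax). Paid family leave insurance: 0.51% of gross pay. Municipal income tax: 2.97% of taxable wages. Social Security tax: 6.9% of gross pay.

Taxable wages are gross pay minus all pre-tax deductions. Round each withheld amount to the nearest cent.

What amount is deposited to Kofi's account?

Retirement plan contribution: $2,894.71 × 0.045 = $130.26
Taxable wages = $2,894.71 − $130.26 = $2,764.45
Municipal income tax: $2,764.45 × 0.0297 = $82.10
Social Security tax: $2,894.71 × 0.069 = $199.73
State disability insurance: $2,894.71 × 0.005 = $14.47
Paid family leave insurance: $2,894.71 × 0.0051 = $14.76
Total deductions = $130.26 + $82.10 + $199.73 + $14.47 + $14.76 = $441.32
Net pay = $2,894.71 − $441.32 = $2,453.39

$2,453.39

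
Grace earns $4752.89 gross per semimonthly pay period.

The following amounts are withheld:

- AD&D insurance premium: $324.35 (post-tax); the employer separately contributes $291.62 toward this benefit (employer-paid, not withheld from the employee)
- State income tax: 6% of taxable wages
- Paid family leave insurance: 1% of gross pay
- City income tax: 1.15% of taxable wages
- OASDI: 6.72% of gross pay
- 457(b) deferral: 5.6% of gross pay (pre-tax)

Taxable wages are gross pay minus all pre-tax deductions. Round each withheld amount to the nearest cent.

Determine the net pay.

457(b) deferral: $4752.89 × 0.056 = $266.16
Taxable wages = $4752.89 − $266.16 = $4486.73
City income tax: $4486.73 × 0.0115 = $51.60
State income tax: $4486.73 × 0.06 = $269.20
Paid family leave insurance: $4752.89 × 0.01 = $47.53
OASDI: $4752.89 × 0.0672 = $319.39
AD&D insurance premium: $324.35
(Employer's $291.62 toward AD&D insurance premium is not withheld from the employee.)
Total deductions = $266.16 + $51.60 + $269.20 + $47.53 + $319.39 + $324.35 = $1278.23
Net pay = $4752.89 − $1278.23 = $3474.66

$3474.66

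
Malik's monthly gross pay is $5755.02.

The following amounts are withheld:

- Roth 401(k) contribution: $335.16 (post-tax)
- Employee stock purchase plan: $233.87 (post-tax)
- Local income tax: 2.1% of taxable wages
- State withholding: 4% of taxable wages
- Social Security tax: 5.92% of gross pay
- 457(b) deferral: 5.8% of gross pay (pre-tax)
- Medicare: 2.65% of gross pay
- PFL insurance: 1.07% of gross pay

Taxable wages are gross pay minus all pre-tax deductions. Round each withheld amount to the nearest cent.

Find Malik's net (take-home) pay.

$3966.71

457(b) deferral: $5755.02 × 0.058 = $333.79
Taxable wages = $5755.02 − $333.79 = $5421.23
Local income tax: $5421.23 × 0.021 = $113.85
State withholding: $5421.23 × 0.04 = $216.85
Social Security tax: $5755.02 × 0.0592 = $340.70
Medicare: $5755.02 × 0.0265 = $152.51
PFL insurance: $5755.02 × 0.0107 = $61.58
Roth 401(k) contribution: $335.16
Employee stock purchase plan: $233.87
Total deductions = $333.79 + $113.85 + $216.85 + $340.70 + $152.51 + $61.58 + $335.16 + $233.87 = $1788.31
Net pay = $5755.02 − $1788.31 = $3966.71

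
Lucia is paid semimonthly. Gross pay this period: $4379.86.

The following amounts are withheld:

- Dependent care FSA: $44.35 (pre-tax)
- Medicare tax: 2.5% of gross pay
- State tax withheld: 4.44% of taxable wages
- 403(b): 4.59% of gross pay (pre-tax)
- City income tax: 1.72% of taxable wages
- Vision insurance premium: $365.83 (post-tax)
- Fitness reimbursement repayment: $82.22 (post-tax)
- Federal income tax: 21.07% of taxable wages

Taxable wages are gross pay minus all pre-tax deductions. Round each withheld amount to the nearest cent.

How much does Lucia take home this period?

403(b): $4379.86 × 0.0459 = $201.04
Dependent care FSA: $44.35
Pre-tax total = $201.04 + $44.35 = $245.39
Taxable wages = $4379.86 − $245.39 = $4134.47
State tax withheld: $4134.47 × 0.0444 = $183.57
City income tax: $4134.47 × 0.0172 = $71.11
Federal income tax: $4134.47 × 0.2107 = $871.13
Medicare tax: $4379.86 × 0.025 = $109.50
Vision insurance premium: $365.83
Fitness reimbursement repayment: $82.22
Total deductions = $201.04 + $44.35 + $183.57 + $71.11 + $871.13 + $109.50 + $365.83 + $82.22 = $1928.75
Net pay = $4379.86 − $1928.75 = $2451.11

$2451.11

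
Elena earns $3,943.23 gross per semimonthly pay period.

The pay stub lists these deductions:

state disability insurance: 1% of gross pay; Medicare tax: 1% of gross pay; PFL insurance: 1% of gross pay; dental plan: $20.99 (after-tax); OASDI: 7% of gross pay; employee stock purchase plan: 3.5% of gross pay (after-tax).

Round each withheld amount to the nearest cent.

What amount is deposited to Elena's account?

State disability insurance: $3,943.23 × 0.01 = $39.43
Medicare tax: $3,943.23 × 0.01 = $39.43
PFL insurance: $3,943.23 × 0.01 = $39.43
OASDI: $3,943.23 × 0.07 = $276.03
Employee stock purchase plan: $3,943.23 × 0.035 = $138.01
Dental plan: $20.99
Total deductions = $39.43 + $39.43 + $39.43 + $276.03 + $138.01 + $20.99 = $553.32
Net pay = $3,943.23 − $553.32 = $3,389.91

$3,389.91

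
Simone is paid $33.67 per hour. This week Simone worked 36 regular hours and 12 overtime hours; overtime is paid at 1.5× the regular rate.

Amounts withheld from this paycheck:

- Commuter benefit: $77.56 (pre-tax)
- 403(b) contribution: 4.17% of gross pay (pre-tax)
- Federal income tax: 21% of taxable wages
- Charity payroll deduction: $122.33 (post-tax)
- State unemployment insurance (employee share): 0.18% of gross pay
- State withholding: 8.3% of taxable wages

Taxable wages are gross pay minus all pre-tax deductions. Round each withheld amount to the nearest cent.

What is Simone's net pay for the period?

Regular pay: 36 × $33.67 = $1,212.12
Overtime pay: 12 × $33.67 × 1.5 = $606.06
Gross pay = $1,212.12 + $606.06 = $1,818.18
Commuter benefit: $77.56
403(b) contribution: $1,818.18 × 0.0417 = $75.82
Pre-tax total = $77.56 + $75.82 = $153.38
Taxable wages = $1,818.18 − $153.38 = $1,664.80
Federal income tax: $1,664.80 × 0.21 = $349.61
State withholding: $1,664.80 × 0.083 = $138.18
State unemployment insurance (employee share): $1,818.18 × 0.0018 = $3.27
Charity payroll deduction: $122.33
Total deductions = $77.56 + $75.82 + $349.61 + $138.18 + $3.27 + $122.33 = $766.77
Net pay = $1,818.18 − $766.77 = $1,051.41

$1,051.41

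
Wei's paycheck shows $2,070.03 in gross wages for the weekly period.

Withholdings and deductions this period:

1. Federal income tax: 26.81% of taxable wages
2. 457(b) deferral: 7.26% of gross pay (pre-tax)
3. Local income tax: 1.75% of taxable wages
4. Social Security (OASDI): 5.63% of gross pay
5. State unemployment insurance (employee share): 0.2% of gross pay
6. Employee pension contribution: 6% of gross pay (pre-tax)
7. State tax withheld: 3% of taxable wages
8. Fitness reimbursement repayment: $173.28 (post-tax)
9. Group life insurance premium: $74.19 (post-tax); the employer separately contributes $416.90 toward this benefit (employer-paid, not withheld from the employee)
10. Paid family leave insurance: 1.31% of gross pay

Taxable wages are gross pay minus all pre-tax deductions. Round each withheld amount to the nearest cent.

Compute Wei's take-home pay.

$833.60

457(b) deferral: $2,070.03 × 0.0726 = $150.28
Employee pension contribution: $2,070.03 × 0.06 = $124.20
Pre-tax total = $150.28 + $124.20 = $274.48
Taxable wages = $2,070.03 − $274.48 = $1,795.55
Federal income tax: $1,795.55 × 0.2681 = $481.39
Local income tax: $1,795.55 × 0.0175 = $31.42
State tax withheld: $1,795.55 × 0.03 = $53.87
State unemployment insurance (employee share): $2,070.03 × 0.002 = $4.14
Paid family leave insurance: $2,070.03 × 0.0131 = $27.12
Social Security (OASDI): $2,070.03 × 0.0563 = $116.54
Group life insurance premium: $74.19
Fitness reimbursement repayment: $173.28
(Employer's $416.90 toward group life insurance premium is not withheld from the employee.)
Total deductions = $150.28 + $124.20 + $481.39 + $31.42 + $53.87 + $4.14 + $27.12 + $116.54 + $74.19 + $173.28 = $1,236.43
Net pay = $2,070.03 − $1,236.43 = $833.60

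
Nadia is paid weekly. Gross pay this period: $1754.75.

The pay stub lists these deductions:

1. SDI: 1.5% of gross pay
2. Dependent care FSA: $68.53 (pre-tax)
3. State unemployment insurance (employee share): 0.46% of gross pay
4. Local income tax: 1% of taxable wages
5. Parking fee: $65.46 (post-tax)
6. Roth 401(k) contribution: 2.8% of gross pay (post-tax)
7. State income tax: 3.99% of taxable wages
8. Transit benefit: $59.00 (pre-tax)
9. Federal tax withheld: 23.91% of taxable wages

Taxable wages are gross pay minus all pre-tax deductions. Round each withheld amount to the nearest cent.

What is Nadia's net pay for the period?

Transit benefit: $59.00
Dependent care FSA: $68.53
Pre-tax total = $59.00 + $68.53 = $127.53
Taxable wages = $1754.75 − $127.53 = $1627.22
State income tax: $1627.22 × 0.0399 = $64.93
Local income tax: $1627.22 × 0.01 = $16.27
Federal tax withheld: $1627.22 × 0.2391 = $389.07
State unemployment insurance (employee share): $1754.75 × 0.0046 = $8.07
SDI: $1754.75 × 0.015 = $26.32
Roth 401(k) contribution: $1754.75 × 0.028 = $49.13
Parking fee: $65.46
Total deductions = $59.00 + $68.53 + $64.93 + $16.27 + $389.07 + $8.07 + $26.32 + $49.13 + $65.46 = $746.78
Net pay = $1754.75 − $746.78 = $1007.97

$1007.97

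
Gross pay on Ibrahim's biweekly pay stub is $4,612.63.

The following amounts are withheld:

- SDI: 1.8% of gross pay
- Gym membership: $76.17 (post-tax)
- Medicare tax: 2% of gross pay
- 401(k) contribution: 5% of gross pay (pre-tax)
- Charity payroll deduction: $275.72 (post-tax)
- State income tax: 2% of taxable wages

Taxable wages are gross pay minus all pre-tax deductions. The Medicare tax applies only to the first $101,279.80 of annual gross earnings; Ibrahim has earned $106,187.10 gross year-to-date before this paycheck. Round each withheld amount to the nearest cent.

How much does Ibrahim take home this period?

$3,859.44

401(k) contribution: $4,612.63 × 0.05 = $230.63
Taxable wages = $4,612.63 − $230.63 = $4,382.00
State income tax: $4,382.00 × 0.02 = $87.64
Medicare tax: annual cap $101,279.80 already reached (YTD $106,187.10), so $0.00
SDI: $4,612.63 × 0.018 = $83.03
Charity payroll deduction: $275.72
Gym membership: $76.17
Total deductions = $230.63 + $87.64 + $0.00 + $83.03 + $275.72 + $76.17 = $753.19
Net pay = $4,612.63 − $753.19 = $3,859.44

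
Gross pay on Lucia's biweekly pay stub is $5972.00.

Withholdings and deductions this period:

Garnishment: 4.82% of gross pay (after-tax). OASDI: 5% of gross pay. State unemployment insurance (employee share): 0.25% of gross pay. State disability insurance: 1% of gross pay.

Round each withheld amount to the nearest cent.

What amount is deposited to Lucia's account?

OASDI: $5972.00 × 0.05 = $298.60
State unemployment insurance (employee share): $5972.00 × 0.0025 = $14.93
State disability insurance: $5972.00 × 0.01 = $59.72
Garnishment: $5972.00 × 0.0482 = $287.85
Total deductions = $298.60 + $14.93 + $59.72 + $287.85 = $661.10
Net pay = $5972.00 − $661.10 = $5310.90

$5310.90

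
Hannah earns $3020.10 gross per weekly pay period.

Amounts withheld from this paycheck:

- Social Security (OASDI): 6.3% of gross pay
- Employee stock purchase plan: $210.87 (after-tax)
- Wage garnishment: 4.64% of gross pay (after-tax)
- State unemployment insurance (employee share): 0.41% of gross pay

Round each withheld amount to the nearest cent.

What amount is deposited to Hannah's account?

Social Security (OASDI): $3020.10 × 0.063 = $190.27
State unemployment insurance (employee share): $3020.10 × 0.0041 = $12.38
Employee stock purchase plan: $210.87
Wage garnishment: $3020.10 × 0.0464 = $140.13
Total deductions = $190.27 + $12.38 + $210.87 + $140.13 = $553.65
Net pay = $3020.10 − $553.65 = $2466.45

$2466.45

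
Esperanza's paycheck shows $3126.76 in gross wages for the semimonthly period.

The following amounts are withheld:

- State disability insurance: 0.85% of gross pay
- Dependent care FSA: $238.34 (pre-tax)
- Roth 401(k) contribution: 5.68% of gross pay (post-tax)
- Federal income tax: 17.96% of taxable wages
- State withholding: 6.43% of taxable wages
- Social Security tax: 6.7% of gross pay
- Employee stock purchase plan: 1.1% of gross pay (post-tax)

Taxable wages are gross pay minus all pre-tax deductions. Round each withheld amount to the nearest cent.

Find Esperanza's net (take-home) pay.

$1735.87

Dependent care FSA: $238.34
Taxable wages = $3126.76 − $238.34 = $2888.42
Federal income tax: $2888.42 × 0.1796 = $518.76
State withholding: $2888.42 × 0.0643 = $185.73
State disability insurance: $3126.76 × 0.0085 = $26.58
Social Security tax: $3126.76 × 0.067 = $209.49
Roth 401(k) contribution: $3126.76 × 0.0568 = $177.60
Employee stock purchase plan: $3126.76 × 0.011 = $34.39
Total deductions = $238.34 + $518.76 + $185.73 + $26.58 + $209.49 + $177.60 + $34.39 = $1390.89
Net pay = $3126.76 − $1390.89 = $1735.87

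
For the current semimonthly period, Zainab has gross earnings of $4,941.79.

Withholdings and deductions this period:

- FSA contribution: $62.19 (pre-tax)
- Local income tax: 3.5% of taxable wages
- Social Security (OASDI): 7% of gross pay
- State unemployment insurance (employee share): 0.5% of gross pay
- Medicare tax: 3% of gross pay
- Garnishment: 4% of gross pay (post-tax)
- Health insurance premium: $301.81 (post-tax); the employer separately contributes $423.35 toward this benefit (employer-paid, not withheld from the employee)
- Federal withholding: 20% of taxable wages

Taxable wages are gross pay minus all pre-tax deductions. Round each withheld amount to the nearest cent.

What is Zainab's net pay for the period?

$2,714.52

FSA contribution: $62.19
Taxable wages = $4,941.79 − $62.19 = $4,879.60
Local income tax: $4,879.60 × 0.035 = $170.79
Federal withholding: $4,879.60 × 0.2 = $975.92
Medicare tax: $4,941.79 × 0.03 = $148.25
Social Security (OASDI): $4,941.79 × 0.07 = $345.93
State unemployment insurance (employee share): $4,941.79 × 0.005 = $24.71
Garnishment: $4,941.79 × 0.04 = $197.67
Health insurance premium: $301.81
(Employer's $423.35 toward health insurance premium is not withheld from the employee.)
Total deductions = $62.19 + $170.79 + $975.92 + $148.25 + $345.93 + $24.71 + $197.67 + $301.81 = $2,227.27
Net pay = $4,941.79 − $2,227.27 = $2,714.52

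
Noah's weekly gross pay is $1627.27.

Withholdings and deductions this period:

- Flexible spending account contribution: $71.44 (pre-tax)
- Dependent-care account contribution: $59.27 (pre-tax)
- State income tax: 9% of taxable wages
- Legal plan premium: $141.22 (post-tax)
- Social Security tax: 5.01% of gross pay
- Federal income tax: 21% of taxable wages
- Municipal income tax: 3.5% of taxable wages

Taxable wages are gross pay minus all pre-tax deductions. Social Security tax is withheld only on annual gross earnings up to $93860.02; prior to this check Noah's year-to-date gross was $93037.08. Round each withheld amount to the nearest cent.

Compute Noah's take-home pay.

$812.76

Flexible spending account contribution: $71.44
Dependent-care account contribution: $59.27
Pre-tax total = $71.44 + $59.27 = $130.71
Taxable wages = $1627.27 − $130.71 = $1496.56
State income tax: $1496.56 × 0.09 = $134.69
Federal income tax: $1496.56 × 0.21 = $314.28
Municipal income tax: $1496.56 × 0.035 = $52.38
Social Security tax: only $93860.02 − $93037.08 = $822.94 of this check is subject → $822.94 × 0.0501 = $41.23
Legal plan premium: $141.22
Total deductions = $71.44 + $59.27 + $134.69 + $314.28 + $52.38 + $41.23 + $141.22 = $814.51
Net pay = $1627.27 − $814.51 = $812.76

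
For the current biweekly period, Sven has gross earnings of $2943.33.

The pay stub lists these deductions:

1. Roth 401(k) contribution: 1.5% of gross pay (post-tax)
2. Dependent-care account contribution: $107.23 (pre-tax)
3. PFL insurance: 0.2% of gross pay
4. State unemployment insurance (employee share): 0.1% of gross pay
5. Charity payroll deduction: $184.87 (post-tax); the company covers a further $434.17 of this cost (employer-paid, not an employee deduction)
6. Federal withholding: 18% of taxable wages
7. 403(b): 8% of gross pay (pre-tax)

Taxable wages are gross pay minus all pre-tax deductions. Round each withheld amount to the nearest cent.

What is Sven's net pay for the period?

Dependent-care account contribution: $107.23
403(b): $2943.33 × 0.08 = $235.47
Pre-tax total = $107.23 + $235.47 = $342.70
Taxable wages = $2943.33 − $342.70 = $2600.63
Federal withholding: $2600.63 × 0.18 = $468.11
PFL insurance: $2943.33 × 0.002 = $5.89
State unemployment insurance (employee share): $2943.33 × 0.001 = $2.94
Charity payroll deduction: $184.87
Roth 401(k) contribution: $2943.33 × 0.015 = $44.15
(Employer's $434.17 toward charity payroll deduction is not withheld from the employee.)
Total deductions = $107.23 + $235.47 + $468.11 + $5.89 + $2.94 + $184.87 + $44.15 = $1048.66
Net pay = $2943.33 − $1048.66 = $1894.67

$1894.67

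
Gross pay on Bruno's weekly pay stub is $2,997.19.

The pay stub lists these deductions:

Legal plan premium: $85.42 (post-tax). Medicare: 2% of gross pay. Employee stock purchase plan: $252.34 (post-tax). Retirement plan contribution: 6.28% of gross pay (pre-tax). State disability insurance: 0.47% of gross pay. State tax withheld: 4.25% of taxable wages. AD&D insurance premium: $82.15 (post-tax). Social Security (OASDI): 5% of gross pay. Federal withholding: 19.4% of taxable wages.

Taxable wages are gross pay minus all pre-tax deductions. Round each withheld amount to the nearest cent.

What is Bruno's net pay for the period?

$1,500.85

Retirement plan contribution: $2,997.19 × 0.0628 = $188.22
Taxable wages = $2,997.19 − $188.22 = $2,808.97
State tax withheld: $2,808.97 × 0.0425 = $119.38
Federal withholding: $2,808.97 × 0.194 = $544.94
Social Security (OASDI): $2,997.19 × 0.05 = $149.86
State disability insurance: $2,997.19 × 0.0047 = $14.09
Medicare: $2,997.19 × 0.02 = $59.94
Employee stock purchase plan: $252.34
AD&D insurance premium: $82.15
Legal plan premium: $85.42
Total deductions = $188.22 + $119.38 + $544.94 + $149.86 + $14.09 + $59.94 + $252.34 + $82.15 + $85.42 = $1,496.34
Net pay = $2,997.19 − $1,496.34 = $1,500.85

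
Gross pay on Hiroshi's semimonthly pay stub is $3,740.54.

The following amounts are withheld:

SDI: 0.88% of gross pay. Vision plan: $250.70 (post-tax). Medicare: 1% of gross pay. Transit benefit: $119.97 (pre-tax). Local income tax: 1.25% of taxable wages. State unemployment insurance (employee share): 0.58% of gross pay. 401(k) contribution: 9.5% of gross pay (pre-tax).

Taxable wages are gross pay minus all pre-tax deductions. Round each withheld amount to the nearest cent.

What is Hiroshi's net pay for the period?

$2,881.67

401(k) contribution: $3,740.54 × 0.095 = $355.35
Transit benefit: $119.97
Pre-tax total = $355.35 + $119.97 = $475.32
Taxable wages = $3,740.54 − $475.32 = $3,265.22
Local income tax: $3,265.22 × 0.0125 = $40.82
Medicare: $3,740.54 × 0.01 = $37.41
State unemployment insurance (employee share): $3,740.54 × 0.0058 = $21.70
SDI: $3,740.54 × 0.0088 = $32.92
Vision plan: $250.70
Total deductions = $355.35 + $119.97 + $40.82 + $37.41 + $21.70 + $32.92 + $250.70 = $858.87
Net pay = $3,740.54 − $858.87 = $2,881.67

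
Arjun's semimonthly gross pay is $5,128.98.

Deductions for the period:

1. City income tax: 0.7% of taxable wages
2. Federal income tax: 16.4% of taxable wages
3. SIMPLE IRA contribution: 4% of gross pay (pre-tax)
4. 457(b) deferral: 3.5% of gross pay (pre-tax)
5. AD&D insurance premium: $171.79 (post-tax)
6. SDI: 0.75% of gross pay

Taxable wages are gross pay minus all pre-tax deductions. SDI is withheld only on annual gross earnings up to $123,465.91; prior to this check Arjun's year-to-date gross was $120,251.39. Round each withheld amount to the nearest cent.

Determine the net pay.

$3,737.13

457(b) deferral: $5,128.98 × 0.035 = $179.51
SIMPLE IRA contribution: $5,128.98 × 0.04 = $205.16
Pre-tax total = $179.51 + $205.16 = $384.67
Taxable wages = $5,128.98 − $384.67 = $4,744.31
City income tax: $4,744.31 × 0.007 = $33.21
Federal income tax: $4,744.31 × 0.164 = $778.07
SDI: only $123,465.91 − $120,251.39 = $3,214.52 of this check is subject → $3,214.52 × 0.0075 = $24.11
AD&D insurance premium: $171.79
Total deductions = $179.51 + $205.16 + $33.21 + $778.07 + $24.11 + $171.79 = $1,391.85
Net pay = $5,128.98 − $1,391.85 = $3,737.13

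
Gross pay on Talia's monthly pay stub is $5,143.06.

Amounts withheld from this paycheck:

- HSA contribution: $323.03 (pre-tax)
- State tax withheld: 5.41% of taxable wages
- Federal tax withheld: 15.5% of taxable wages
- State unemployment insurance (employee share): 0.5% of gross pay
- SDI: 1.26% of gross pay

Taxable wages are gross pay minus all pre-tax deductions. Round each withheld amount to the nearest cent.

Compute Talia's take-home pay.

$3,721.65

HSA contribution: $323.03
Taxable wages = $5,143.06 − $323.03 = $4,820.03
Federal tax withheld: $4,820.03 × 0.155 = $747.10
State tax withheld: $4,820.03 × 0.0541 = $260.76
State unemployment insurance (employee share): $5,143.06 × 0.005 = $25.72
SDI: $5,143.06 × 0.0126 = $64.80
Total deductions = $323.03 + $747.10 + $260.76 + $25.72 + $64.80 = $1,421.41
Net pay = $5,143.06 − $1,421.41 = $3,721.65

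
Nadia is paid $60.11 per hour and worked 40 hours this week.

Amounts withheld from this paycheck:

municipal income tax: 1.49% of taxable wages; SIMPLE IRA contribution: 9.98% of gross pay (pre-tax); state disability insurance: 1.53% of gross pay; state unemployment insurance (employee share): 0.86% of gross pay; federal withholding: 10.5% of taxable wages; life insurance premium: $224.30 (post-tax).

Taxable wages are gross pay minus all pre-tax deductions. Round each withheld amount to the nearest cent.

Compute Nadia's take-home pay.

$1623.15

Gross pay: 40 × $60.11 = $2404.40
SIMPLE IRA contribution: $2404.40 × 0.0998 = $239.96
Taxable wages = $2404.40 − $239.96 = $2164.44
Federal withholding: $2164.44 × 0.105 = $227.27
Municipal income tax: $2164.44 × 0.0149 = $32.25
State disability insurance: $2404.40 × 0.0153 = $36.79
State unemployment insurance (employee share): $2404.40 × 0.0086 = $20.68
Life insurance premium: $224.30
Total deductions = $239.96 + $227.27 + $32.25 + $36.79 + $20.68 + $224.30 = $781.25
Net pay = $2404.40 − $781.25 = $1623.15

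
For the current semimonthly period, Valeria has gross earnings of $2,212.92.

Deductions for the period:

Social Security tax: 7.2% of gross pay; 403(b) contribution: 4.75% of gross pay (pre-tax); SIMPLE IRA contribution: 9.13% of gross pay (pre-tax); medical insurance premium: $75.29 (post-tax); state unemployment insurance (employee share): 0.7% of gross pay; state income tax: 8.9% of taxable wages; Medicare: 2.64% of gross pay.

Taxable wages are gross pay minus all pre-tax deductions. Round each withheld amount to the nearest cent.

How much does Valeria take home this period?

$1,427.63

403(b) contribution: $2,212.92 × 0.0475 = $105.11
SIMPLE IRA contribution: $2,212.92 × 0.0913 = $202.04
Pre-tax total = $105.11 + $202.04 = $307.15
Taxable wages = $2,212.92 − $307.15 = $1,905.77
State income tax: $1,905.77 × 0.089 = $169.61
Medicare: $2,212.92 × 0.0264 = $58.42
State unemployment insurance (employee share): $2,212.92 × 0.007 = $15.49
Social Security tax: $2,212.92 × 0.072 = $159.33
Medical insurance premium: $75.29
Total deductions = $105.11 + $202.04 + $169.61 + $58.42 + $15.49 + $159.33 + $75.29 = $785.29
Net pay = $2,212.92 − $785.29 = $1,427.63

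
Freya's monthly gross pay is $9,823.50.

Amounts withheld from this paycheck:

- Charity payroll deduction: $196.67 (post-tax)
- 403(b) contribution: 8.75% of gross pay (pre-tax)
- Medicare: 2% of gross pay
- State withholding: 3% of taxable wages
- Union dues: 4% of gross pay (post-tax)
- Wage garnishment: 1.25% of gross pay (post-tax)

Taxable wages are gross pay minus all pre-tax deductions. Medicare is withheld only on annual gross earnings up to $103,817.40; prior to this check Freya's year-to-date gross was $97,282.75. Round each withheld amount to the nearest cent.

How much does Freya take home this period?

403(b) contribution: $9,823.50 × 0.0875 = $859.56
Taxable wages = $9,823.50 − $859.56 = $8,963.94
State withholding: $8,963.94 × 0.03 = $268.92
Medicare: only $103,817.40 − $97,282.75 = $6,534.65 of this check is subject → $6,534.65 × 0.02 = $130.69
Wage garnishment: $9,823.50 × 0.0125 = $122.79
Union dues: $9,823.50 × 0.04 = $392.94
Charity payroll deduction: $196.67
Total deductions = $859.56 + $268.92 + $130.69 + $122.79 + $392.94 + $196.67 = $1,971.57
Net pay = $9,823.50 − $1,971.57 = $7,851.93

$7,851.93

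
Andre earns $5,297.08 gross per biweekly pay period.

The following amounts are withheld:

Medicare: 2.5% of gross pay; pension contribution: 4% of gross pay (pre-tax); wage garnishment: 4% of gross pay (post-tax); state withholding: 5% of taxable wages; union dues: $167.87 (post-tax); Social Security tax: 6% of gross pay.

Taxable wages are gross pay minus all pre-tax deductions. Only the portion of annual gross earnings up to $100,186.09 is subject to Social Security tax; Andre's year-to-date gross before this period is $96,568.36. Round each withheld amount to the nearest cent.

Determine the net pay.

Pension contribution: $5,297.08 × 0.04 = $211.88
Taxable wages = $5,297.08 − $211.88 = $5,085.20
State withholding: $5,085.20 × 0.05 = $254.26
Social Security tax: only $100,186.09 − $96,568.36 = $3,617.73 of this check is subject → $3,617.73 × 0.06 = $217.06
Medicare: $5,297.08 × 0.025 = $132.43
Union dues: $167.87
Wage garnishment: $5,297.08 × 0.04 = $211.88
Total deductions = $211.88 + $254.26 + $217.06 + $132.43 + $167.87 + $211.88 = $1,195.38
Net pay = $5,297.08 − $1,195.38 = $4,101.70

$4,101.70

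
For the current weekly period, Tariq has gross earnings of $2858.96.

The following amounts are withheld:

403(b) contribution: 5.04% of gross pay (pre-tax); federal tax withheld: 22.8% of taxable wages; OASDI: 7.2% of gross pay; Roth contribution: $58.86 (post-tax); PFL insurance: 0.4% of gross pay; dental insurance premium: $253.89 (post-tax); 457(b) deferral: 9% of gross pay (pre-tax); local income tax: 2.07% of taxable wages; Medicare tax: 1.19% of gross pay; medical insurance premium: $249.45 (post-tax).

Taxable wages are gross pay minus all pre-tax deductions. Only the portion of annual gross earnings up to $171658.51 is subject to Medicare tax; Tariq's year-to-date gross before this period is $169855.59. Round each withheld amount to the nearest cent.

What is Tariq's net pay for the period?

457(b) deferral: $2858.96 × 0.09 = $257.31
403(b) contribution: $2858.96 × 0.0504 = $144.09
Pre-tax total = $257.31 + $144.09 = $401.40
Taxable wages = $2858.96 − $401.40 = $2457.56
Local income tax: $2457.56 × 0.0207 = $50.87
Federal tax withheld: $2457.56 × 0.228 = $560.32
PFL insurance: $2858.96 × 0.004 = $11.44
Medicare tax: only $171658.51 − $169855.59 = $1802.92 of this check is subject → $1802.92 × 0.0119 = $21.45
OASDI: $2858.96 × 0.072 = $205.85
Dental insurance premium: $253.89
Roth contribution: $58.86
Medical insurance premium: $249.45
Total deductions = $257.31 + $144.09 + $50.87 + $560.32 + $11.44 + $21.45 + $205.85 + $253.89 + $58.86 + $249.45 = $1813.53
Net pay = $2858.96 − $1813.53 = $1045.43

$1045.43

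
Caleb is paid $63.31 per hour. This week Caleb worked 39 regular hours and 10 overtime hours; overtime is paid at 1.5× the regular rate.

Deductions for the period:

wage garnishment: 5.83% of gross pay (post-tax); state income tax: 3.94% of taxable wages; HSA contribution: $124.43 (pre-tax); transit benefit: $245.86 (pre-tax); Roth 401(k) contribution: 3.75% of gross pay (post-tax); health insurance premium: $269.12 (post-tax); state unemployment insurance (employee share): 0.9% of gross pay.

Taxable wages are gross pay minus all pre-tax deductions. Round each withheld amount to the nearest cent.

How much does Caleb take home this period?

$2,300.94

Regular pay: 39 × $63.31 = $2,469.09
Overtime pay: 10 × $63.31 × 1.5 = $949.65
Gross pay = $2,469.09 + $949.65 = $3,418.74
HSA contribution: $124.43
Transit benefit: $245.86
Pre-tax total = $124.43 + $245.86 = $370.29
Taxable wages = $3,418.74 − $370.29 = $3,048.45
State income tax: $3,048.45 × 0.0394 = $120.11
State unemployment insurance (employee share): $3,418.74 × 0.009 = $30.77
Wage garnishment: $3,418.74 × 0.0583 = $199.31
Health insurance premium: $269.12
Roth 401(k) contribution: $3,418.74 × 0.0375 = $128.20
Total deductions = $124.43 + $245.86 + $120.11 + $30.77 + $199.31 + $269.12 + $128.20 = $1,117.80
Net pay = $3,418.74 − $1,117.80 = $2,300.94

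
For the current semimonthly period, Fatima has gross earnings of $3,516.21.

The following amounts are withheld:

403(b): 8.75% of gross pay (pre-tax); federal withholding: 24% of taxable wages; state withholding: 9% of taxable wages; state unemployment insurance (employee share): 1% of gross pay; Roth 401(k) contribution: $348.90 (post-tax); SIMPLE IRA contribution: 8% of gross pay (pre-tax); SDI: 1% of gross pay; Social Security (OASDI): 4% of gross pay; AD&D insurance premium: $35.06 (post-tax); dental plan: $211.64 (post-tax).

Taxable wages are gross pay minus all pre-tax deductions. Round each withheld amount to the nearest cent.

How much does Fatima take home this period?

$1,154.68

403(b): $3,516.21 × 0.0875 = $307.67
SIMPLE IRA contribution: $3,516.21 × 0.08 = $281.30
Pre-tax total = $307.67 + $281.30 = $588.97
Taxable wages = $3,516.21 − $588.97 = $2,927.24
Federal withholding: $2,927.24 × 0.24 = $702.54
State withholding: $2,927.24 × 0.09 = $263.45
SDI: $3,516.21 × 0.01 = $35.16
Social Security (OASDI): $3,516.21 × 0.04 = $140.65
State unemployment insurance (employee share): $3,516.21 × 0.01 = $35.16
Roth 401(k) contribution: $348.90
AD&D insurance premium: $35.06
Dental plan: $211.64
Total deductions = $307.67 + $281.30 + $702.54 + $263.45 + $35.16 + $140.65 + $35.16 + $348.90 + $35.06 + $211.64 = $2,361.53
Net pay = $3,516.21 − $2,361.53 = $1,154.68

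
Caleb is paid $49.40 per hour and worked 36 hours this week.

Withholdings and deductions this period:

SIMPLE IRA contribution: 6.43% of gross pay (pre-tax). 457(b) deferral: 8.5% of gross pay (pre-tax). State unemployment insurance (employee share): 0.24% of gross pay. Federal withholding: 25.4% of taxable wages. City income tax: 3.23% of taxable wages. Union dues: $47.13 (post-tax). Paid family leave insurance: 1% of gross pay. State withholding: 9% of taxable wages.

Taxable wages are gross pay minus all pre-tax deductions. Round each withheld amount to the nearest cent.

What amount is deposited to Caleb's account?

Gross pay: 36 × $49.40 = $1778.40
SIMPLE IRA contribution: $1778.40 × 0.0643 = $114.35
457(b) deferral: $1778.40 × 0.085 = $151.16
Pre-tax total = $114.35 + $151.16 = $265.51
Taxable wages = $1778.40 − $265.51 = $1512.89
State withholding: $1512.89 × 0.09 = $136.16
City income tax: $1512.89 × 0.0323 = $48.87
Federal withholding: $1512.89 × 0.254 = $384.27
Paid family leave insurance: $1778.40 × 0.01 = $17.78
State unemployment insurance (employee share): $1778.40 × 0.0024 = $4.27
Union dues: $47.13
Total deductions = $114.35 + $151.16 + $136.16 + $48.87 + $384.27 + $17.78 + $4.27 + $47.13 = $903.99
Net pay = $1778.40 − $903.99 = $874.41

$874.41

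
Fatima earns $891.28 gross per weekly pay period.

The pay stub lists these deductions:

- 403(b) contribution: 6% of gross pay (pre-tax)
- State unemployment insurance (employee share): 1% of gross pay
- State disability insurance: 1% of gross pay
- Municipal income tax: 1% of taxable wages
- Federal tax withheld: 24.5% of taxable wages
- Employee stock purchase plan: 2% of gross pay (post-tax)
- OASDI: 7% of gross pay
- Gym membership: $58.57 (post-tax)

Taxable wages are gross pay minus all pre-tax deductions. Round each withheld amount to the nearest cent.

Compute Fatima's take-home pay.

$467.55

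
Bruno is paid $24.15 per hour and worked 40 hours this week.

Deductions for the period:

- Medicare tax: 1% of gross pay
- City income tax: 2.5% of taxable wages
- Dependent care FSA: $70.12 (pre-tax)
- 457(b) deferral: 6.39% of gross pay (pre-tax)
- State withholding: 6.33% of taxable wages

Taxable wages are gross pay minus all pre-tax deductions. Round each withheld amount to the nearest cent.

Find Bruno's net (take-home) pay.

$750.84

Gross pay: 40 × $24.15 = $966.00
Dependent care FSA: $70.12
457(b) deferral: $966.00 × 0.0639 = $61.73
Pre-tax total = $70.12 + $61.73 = $131.85
Taxable wages = $966.00 − $131.85 = $834.15
State withholding: $834.15 × 0.0633 = $52.80
City income tax: $834.15 × 0.025 = $20.85
Medicare tax: $966.00 × 0.01 = $9.66
Total deductions = $70.12 + $61.73 + $52.80 + $20.85 + $9.66 = $215.16
Net pay = $966.00 − $215.16 = $750.84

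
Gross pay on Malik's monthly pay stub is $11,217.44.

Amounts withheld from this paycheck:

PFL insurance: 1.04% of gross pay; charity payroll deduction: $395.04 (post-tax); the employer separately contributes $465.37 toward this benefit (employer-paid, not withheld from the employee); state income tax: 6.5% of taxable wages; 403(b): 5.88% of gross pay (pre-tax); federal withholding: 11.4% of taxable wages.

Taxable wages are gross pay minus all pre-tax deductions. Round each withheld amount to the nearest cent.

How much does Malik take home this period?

403(b): $11,217.44 × 0.0588 = $659.59
Taxable wages = $11,217.44 − $659.59 = $10,557.85
State income tax: $10,557.85 × 0.065 = $686.26
Federal withholding: $10,557.85 × 0.114 = $1,203.59
PFL insurance: $11,217.44 × 0.0104 = $116.66
Charity payroll deduction: $395.04
(Employer's $465.37 toward charity payroll deduction is not withheld from the employee.)
Total deductions = $659.59 + $686.26 + $1,203.59 + $116.66 + $395.04 = $3,061.14
Net pay = $11,217.44 − $3,061.14 = $8,156.30

$8,156.30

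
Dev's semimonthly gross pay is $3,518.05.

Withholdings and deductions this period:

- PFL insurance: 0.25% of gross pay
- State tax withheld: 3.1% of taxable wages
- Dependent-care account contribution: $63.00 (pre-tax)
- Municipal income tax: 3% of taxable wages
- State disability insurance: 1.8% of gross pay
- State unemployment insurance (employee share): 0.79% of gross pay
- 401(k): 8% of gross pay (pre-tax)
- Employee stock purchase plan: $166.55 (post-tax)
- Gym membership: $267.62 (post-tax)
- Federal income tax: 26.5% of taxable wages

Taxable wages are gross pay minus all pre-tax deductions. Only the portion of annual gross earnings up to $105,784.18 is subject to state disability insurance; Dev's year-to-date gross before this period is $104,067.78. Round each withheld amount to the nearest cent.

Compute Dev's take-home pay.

401(k): $3,518.05 × 0.08 = $281.44
Dependent-care account contribution: $63.00
Pre-tax total = $281.44 + $63.00 = $344.44
Taxable wages = $3,518.05 − $344.44 = $3,173.61
Federal income tax: $3,173.61 × 0.265 = $841.01
State tax withheld: $3,173.61 × 0.031 = $98.38
Municipal income tax: $3,173.61 × 0.03 = $95.21
PFL insurance: $3,518.05 × 0.0025 = $8.80
State disability insurance: only $105,784.18 − $104,067.78 = $1,716.40 of this check is subject → $1,716.40 × 0.018 = $30.90
State unemployment insurance (employee share): $3,518.05 × 0.0079 = $27.79
Employee stock purchase plan: $166.55
Gym membership: $267.62
Total deductions = $281.44 + $63.00 + $841.01 + $98.38 + $95.21 + $8.80 + $30.90 + $27.79 + $166.55 + $267.62 = $1,880.70
Net pay = $3,518.05 − $1,880.70 = $1,637.35

$1,637.35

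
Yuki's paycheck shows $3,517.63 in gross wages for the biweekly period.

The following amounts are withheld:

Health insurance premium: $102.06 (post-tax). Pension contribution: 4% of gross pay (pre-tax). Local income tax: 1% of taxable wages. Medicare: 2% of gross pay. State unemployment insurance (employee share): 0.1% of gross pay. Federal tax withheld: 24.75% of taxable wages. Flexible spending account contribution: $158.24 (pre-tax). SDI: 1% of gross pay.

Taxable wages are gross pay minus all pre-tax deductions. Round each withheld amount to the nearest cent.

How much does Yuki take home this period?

$2,178.76

Flexible spending account contribution: $158.24
Pension contribution: $3,517.63 × 0.04 = $140.71
Pre-tax total = $158.24 + $140.71 = $298.95
Taxable wages = $3,517.63 − $298.95 = $3,218.68
Local income tax: $3,218.68 × 0.01 = $32.19
Federal tax withheld: $3,218.68 × 0.2475 = $796.62
State unemployment insurance (employee share): $3,517.63 × 0.001 = $3.52
Medicare: $3,517.63 × 0.02 = $70.35
SDI: $3,517.63 × 0.01 = $35.18
Health insurance premium: $102.06
Total deductions = $158.24 + $140.71 + $32.19 + $796.62 + $3.52 + $70.35 + $35.18 + $102.06 = $1,338.87
Net pay = $3,517.63 − $1,338.87 = $2,178.76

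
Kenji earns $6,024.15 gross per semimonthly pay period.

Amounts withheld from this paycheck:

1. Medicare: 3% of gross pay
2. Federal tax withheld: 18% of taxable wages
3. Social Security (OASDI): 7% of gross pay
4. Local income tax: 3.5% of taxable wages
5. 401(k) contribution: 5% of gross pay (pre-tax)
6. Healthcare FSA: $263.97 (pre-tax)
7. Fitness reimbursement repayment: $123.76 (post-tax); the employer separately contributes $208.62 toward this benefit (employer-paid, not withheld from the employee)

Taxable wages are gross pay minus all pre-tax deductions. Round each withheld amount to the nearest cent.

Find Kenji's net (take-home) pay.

Healthcare FSA: $263.97
401(k) contribution: $6,024.15 × 0.05 = $301.21
Pre-tax total = $263.97 + $301.21 = $565.18
Taxable wages = $6,024.15 − $565.18 = $5,458.97
Federal tax withheld: $5,458.97 × 0.18 = $982.61
Local income tax: $5,458.97 × 0.035 = $191.06
Medicare: $6,024.15 × 0.03 = $180.72
Social Security (OASDI): $6,024.15 × 0.07 = $421.69
Fitness reimbursement repayment: $123.76
(Employer's $208.62 toward fitness reimbursement repayment is not withheld from the employee.)
Total deductions = $263.97 + $301.21 + $982.61 + $191.06 + $180.72 + $421.69 + $123.76 = $2,465.02
Net pay = $6,024.15 − $2,465.02 = $3,559.13

$3,559.13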